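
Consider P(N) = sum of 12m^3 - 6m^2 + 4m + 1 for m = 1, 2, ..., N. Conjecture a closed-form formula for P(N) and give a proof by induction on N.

P(N) = N(3N^3 + 4N^2 + 2N + 2)

We claim P(N) = N(3N^3 + 4N^2 + 2N + 2) for all N ≥ 1.
Base step (N = 1): P(1) = 11, and the closed form gives 11. They agree.
Inductive step: suppose the statement holds for some m ≥ 1, so P(m) = m(3m^3 + 4m^2 + 2m + 2).
Then P(m+1) = P(m) + (12m^3 + 30m^2 + 28m + 11) = (m(3m^3 + 4m^2 + 2m + 2)) + (12m^3 + 30m^2 + 28m + 11).
Simplifying, P(m+1) = (m + 1)(3m^3 + 13m^2 + 19m + 11) = (m+1)(3(m+1)^3 + 4(m+1)^2 + 2(m+1) + 2),
which is the closed form with N = m+1.
By induction, the statement is established for all N ≥ 1.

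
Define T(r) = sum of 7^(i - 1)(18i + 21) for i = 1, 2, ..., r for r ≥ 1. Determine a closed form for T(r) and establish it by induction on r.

T(r) = 3·7^r(r + 1) - 3

We claim T(r) = 3·7^r(r + 1) - 3 for all r ≥ 1.
For the base case r = 1: T(1) = 39, and the closed form gives 39. They agree.
Inductive step: suppose the statement holds for some i ≥ 1, so T(i) = 3·7^i(i + 1) - 3.
Then T(i+1) = T(i) + (7^i(18i + 39)) = (3·7^i(i + 1) - 3) + (7^i(18i + 39)).
Simplifying, T(i+1) = 21·7^i·i + 42·7^i - 3 = 3·7^(i+1)((i+1) + 1) - 3,
which is the closed form with r = i+1.
Hence, by induction on r, the claim holds for every r ≥ 1.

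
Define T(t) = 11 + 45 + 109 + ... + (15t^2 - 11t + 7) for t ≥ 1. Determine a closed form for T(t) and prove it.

We claim T(t) = t(5t^2 + 2t + 4) for all t ≥ 1.
For the base case t = 1: T(1) = 11, and the closed form gives 11. They agree.
Inductive step: suppose the statement holds for some p ≥ 1, so T(p) = p(5p^2 + 2p + 4).
Then T(p+1) = T(p) + (15p^2 + 19p + 11) = (p(5p^2 + 2p + 4)) + (15p^2 + 19p + 11).
Simplifying, T(p+1) = (p + 1)(5p^2 + 12p + 11) = (p+1)(5(p+1)^2 + 2(p+1) + 4),
which is the closed form with t = p+1.
By induction, the statement is established for all t ≥ 1.

T(t) = t(5t^2 + 2t + 4)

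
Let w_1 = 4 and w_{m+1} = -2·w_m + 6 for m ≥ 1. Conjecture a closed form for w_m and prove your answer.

w_m = -(-2)^m + 2

Computing the first terms: w_1 = 4, w_2 = -2, w_3 = 10. This suggests w_m = -(-2)^m + 2.
Base case (m = 1): the formula gives 4 = 4 = w_1.
Inductive step: suppose the statement holds for some r ≥ 1, so w_r = -(-2)^r + 2.
Then w_{r+1} = -2·w_r + 6 = -2·(-(-2)^r + 2) + 6 = -(-2)^(r + 1) + 2,
which is the claimed formula at m = r+1.
Hence, by induction on m, the claim holds for every m ≥ 1.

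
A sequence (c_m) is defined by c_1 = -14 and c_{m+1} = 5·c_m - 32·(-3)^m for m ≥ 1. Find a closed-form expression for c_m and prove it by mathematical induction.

c_m = 4(-3)^m - 2·5^(m - 1)

Computing the first terms: c_1 = -14, c_2 = 26, c_3 = -158. This suggests c_m = 4(-3)^m - 2·5^(m - 1).
Base case (m = 1): the formula gives -14 = -14 = c_1.
Suppose the result is true for m = i, so c_i = 4(-3)^i - 2·5^(i - 1).
Then c_{i+1} = 5·c_i - 32·(-3)^i = 5·(4(-3)^i - 2·5^(i - 1)) - 32·(-3)^i = 4(-3)^(i + 1) - 2·5^i = 4(-3)^(i+1) - 2·5^((i+1) - 1),
which is the claimed formula at m = i+1.
By induction, the statement is established for all m ≥ 1.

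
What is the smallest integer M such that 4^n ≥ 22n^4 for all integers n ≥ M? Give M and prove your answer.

M = 9

At n = 8: 65536 < 90112, so the inequality fails and M ≥ 9. We prove 4^n ≥ 22n^4 for all n ≥ 9.
Base step (n = 9): 4^n = 262144 and 22n^4 = 144342, so 262144 ≥ 144342.
Inductive step: assume the claim holds for n = r, so 4^r ≥ 22r^4.
Then 4^(r + 1) = 4·(4^r) ≥ 4·(22r^4).
Also, for r ≥ 9 we have 4·(22r^4) ≥ 22(r+1)^4, since 4 ≥ (1 + 1/r)^4 for all r ≥ 9.
Combining, 4^(r + 1) ≥ 22(r+1)^4.
By the principle of mathematical induction, the result holds for all n ≥ 9.
Hence the smallest such M is 9.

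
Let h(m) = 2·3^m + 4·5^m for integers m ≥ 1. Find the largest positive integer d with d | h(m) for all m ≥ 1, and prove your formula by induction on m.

d = 2

Computing the first values: h(1) = 26 and h(2) = 118; gcd(26, 118) = 2, so d ≤ 2.
We prove 2 | 2·3^m + 4·5^m for all m ≥ 1 by induction on m.
Base case (m = 1): h(1) = 26 = 2·(13), so 2 | h(1).
Suppose the result is true for m = k, i.e. 2 | h(k). Then
h(k+1) − 5·h(k) = (2·3^(k+1) + 4·5^(k+1)) − 5·(2·3^k + 4·5^k) = (2)·3^k·(3 − 5) = (-4)·3^k. Since 2 | h(k) by the inductive hypothesis, 2 | 5·h(k); and 2 | -4 since -4 = 2·-2. Therefore 2 | h(k+1).
By the principle of mathematical induction, the result holds for all m ≥ 1.
Therefore the largest such d is 2.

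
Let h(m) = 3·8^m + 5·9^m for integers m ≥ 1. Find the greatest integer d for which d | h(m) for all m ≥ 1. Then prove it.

Computing the first values: h(1) = 69 and h(2) = 597; gcd(69, 597) = 3, so d ≤ 3.
We prove 3 | 3·8^m + 5·9^m for all m ≥ 1 by induction on m.
Base step (m = 1): h(1) = 69 = 3·(23), so 3 | h(1).
Inductive step: assume the claim holds for m = i, i.e. 3 | h(i). Then
h(i+1) − 9·h(i) = (3·8^(i+1) + 5·9^(i+1)) − 9·(3·8^i + 5·9^i) = (3)·8^i·(8 − 9) = (-3)·8^i. Since 3 | h(i) by the inductive hypothesis, 3 | 9·h(i); and 3 | -3 since -3 = 3·-1. Therefore 3 | h(i+1).
By the principle of mathematical induction, the result holds for all m ≥ 1.
Therefore the largest such d is 3.

d = 3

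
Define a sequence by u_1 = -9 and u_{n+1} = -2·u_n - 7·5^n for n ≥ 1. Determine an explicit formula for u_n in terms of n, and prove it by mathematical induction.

Computing the first terms: u_1 = -9, u_2 = -17, u_3 = -141. This suggests u_n = -(-2)^(n + 1) - 5^n.
When n = 1: the formula gives -9 = -9 = u_1.
Inductive step: assume the claim holds for n = i, so u_i = -(-2)^(i + 1) - 5^i.
Then u_{i+1} = -2·u_i - 7·5^i = -2·(-(-2)^(i + 1) - 5^i) - 7·5^i = -(-2)^(i + 2) - 5^(i + 1) = -(-2)^((i+1) + 1) - 5^(i+1),
which is the claimed formula at n = i+1.
Hence, by induction on n, the claim holds for every n ≥ 1.

u_n = -(-2)^(n + 1) - 5^n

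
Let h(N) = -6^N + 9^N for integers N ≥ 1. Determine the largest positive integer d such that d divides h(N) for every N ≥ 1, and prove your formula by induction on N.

Computing the first values: h(1) = 3 and h(2) = 45; gcd(3, 45) = 3, so d ≤ 3.
We prove 3 | -6^N + 9^N for all N ≥ 1 by induction on N.
Base case (N = 1): h(1) = 3 = 3·(1), so 3 | h(1).
For the inductive step, assume it holds for an arbitrary p ≥ 1, i.e. 3 | h(p). Then
9^{p+1} − 6^{p+1} = 9·9^p − 6·6^p = 9·(9^p − 6^p) + (3)·6^p. The first term is divisible by 3 by the inductive hypothesis, and the second term (3)·6^p is divisible by 3 since 3 | 3. Hence 3 | h(p+1).
This completes the induction.
Therefore the largest such d is 3.

d = 3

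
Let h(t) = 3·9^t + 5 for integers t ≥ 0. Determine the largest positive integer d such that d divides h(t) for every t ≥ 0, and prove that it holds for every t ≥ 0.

Computing the first values: h(0) = 8 and h(1) = 32; gcd(8, 32) = 8, so d ≤ 8.
We prove 8 | 3·9^t + 5 for all t ≥ 0 by induction on t.
Base case (t = 0): h(0) = 8 = 8·(1), so 8 | h(0).
Inductive step: suppose the statement holds for some k ≥ 0, i.e. 8 | h(k). Then
h(k+1) = 3·9^(k+1) + 5 = 9·(3·9^k + 5) - 40 = 9·h(k) - 40. The first term is divisible by 8 by the inductive hypothesis, and -40 is divisible by 8. Hence 8 | h(k+1).
By induction, the statement is established for all t ≥ 0.
Therefore the largest such d is 8.

d = 8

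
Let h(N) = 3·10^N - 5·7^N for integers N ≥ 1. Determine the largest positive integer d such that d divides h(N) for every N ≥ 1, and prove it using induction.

Computing the first values: h(1) = -5 and h(2) = 55; gcd(-5, 55) = 5, so d ≤ 5.
We prove 5 | 3·10^N - 5·7^N for all N ≥ 1 by induction on N.
Base case (N = 1): h(1) = -5 = 5·(-1), so 5 | h(1).
For the inductive step, assume it holds for an arbitrary k ≥ 1, i.e. 5 | h(k). Then
h(k+1) − 10·h(k) = (3·10^(k+1) - 5·7^(k+1)) − 10·(3·10^k - 5·7^k) = (-5)·7^k·(7 − 10) = (15)·7^k. Since 5 | h(k) by the inductive hypothesis, 5 | 10·h(k); and 5 | 15 since 15 = 5·3. Therefore 5 | h(k+1).
By the principle of mathematical induction, the result holds for all N ≥ 1.
Therefore the largest such d is 5.

d = 5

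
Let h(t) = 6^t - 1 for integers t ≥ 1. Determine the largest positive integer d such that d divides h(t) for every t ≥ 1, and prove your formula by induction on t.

Computing the first values: h(1) = 5 and h(2) = 35; gcd(5, 35) = 5, so d ≤ 5.
We prove 5 | 6^t - 1 for all t ≥ 1 by induction on t.
When t = 1: h(1) = 5 = 5·(1), so 5 | h(1).
Suppose the result is true for t = p, i.e. 5 | h(p). Then
6^{p+1} − 1^{p+1} = 6·6^p − 1·1^p = 6·(6^p − 1^p) + (5)·1^p. The first term is divisible by 5 by the inductive hypothesis, and the second term (5)·1^p is divisible by 5 since 5 | 5. Hence 5 | h(p+1).
By the principle of mathematical induction, the result holds for all t ≥ 1.
Therefore the largest such d is 5.

d = 5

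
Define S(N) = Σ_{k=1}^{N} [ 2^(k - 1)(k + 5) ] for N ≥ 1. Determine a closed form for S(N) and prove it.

S(N) = 2^N(N + 4) - 4

We claim S(N) = 2^N(N + 4) - 4 for all N ≥ 1.
Base case (N = 1): S(1) = 6, and the closed form gives 6. They agree.
Inductive step: assume the claim holds for N = k, so S(k) = 2^k(k + 4) - 4.
Then S(k+1) = S(k) + (2^k(k + 6)) = (2^k(k + 4) - 4) + (2^k(k + 6)).
Simplifying, S(k+1) = 2·2^k·k + 10·2^k - 4 = 2^(k+1)((k+1) + 4) - 4,
which is the closed form with N = k+1.
By induction, the statement is established for all N ≥ 1.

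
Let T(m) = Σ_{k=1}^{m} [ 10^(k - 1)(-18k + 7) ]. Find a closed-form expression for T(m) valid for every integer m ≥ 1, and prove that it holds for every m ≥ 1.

T(m) = 10^m(-2m + 1) - 1

We claim T(m) = 10^m(-2m + 1) - 1 for all m ≥ 1.
For the base case m = 1: T(1) = -11, and the closed form gives -11. They agree.
Suppose the result is true for m = k, so T(k) = 10^k(-2k + 1) - 1.
Then T(k+1) = T(k) + (10^k(-18k - 11)) = (10^k(-2k + 1) - 1) + (10^k(-18k - 11)).
Simplifying, T(k+1) = -20·10^k·k - 10·10^k - 1 = 10^(k+1)(-2(k+1) + 1) - 1,
which is the closed form with m = k+1.
By the principle of mathematical induction, the result holds for all m ≥ 1.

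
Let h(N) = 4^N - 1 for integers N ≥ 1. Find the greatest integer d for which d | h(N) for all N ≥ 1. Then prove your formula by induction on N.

Computing the first values: h(1) = 3 and h(2) = 15; gcd(3, 15) = 3, so d ≤ 3.
We prove 3 | 4^N - 1 for all N ≥ 1 by induction on N.
When N = 1: h(1) = 3 = 3·(1), so 3 | h(1).
Inductive step: suppose the statement holds for some k ≥ 1, i.e. 3 | h(k). Then
4^{k+1} − 1^{k+1} = 4·4^k − 1·1^k = 4·(4^k − 1^k) + (3)·1^k. The first term is divisible by 3 by the inductive hypothesis, and the second term (3)·1^k is divisible by 3 since 3 | 3. Hence 3 | h(k+1).
By induction, the statement is established for all N ≥ 1.
Therefore the largest such d is 3.

d = 3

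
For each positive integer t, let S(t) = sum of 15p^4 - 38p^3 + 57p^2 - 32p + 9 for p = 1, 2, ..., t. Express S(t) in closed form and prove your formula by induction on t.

We claim S(t) = t(3t^4 - 2t^3 + 5t^2 + 3t + 2) for all t ≥ 1.
Base step (t = 1): S(1) = 11, and the closed form gives 11. They agree.
Inductive step: assume the claim holds for t = p, so S(p) = p(3p^4 - 2p^3 + 5p^2 + 3p + 2).
Then S(p+1) = S(p) + (15p^4 + 22p^3 + 33p^2 + 28p + 11) = (p(3p^4 - 2p^3 + 5p^2 + 3p + 2)) + (15p^4 + 22p^3 + 33p^2 + 28p + 11).
Simplifying, S(p+1) = (p + 1)(3p^4 + 10p^3 + 17p^2 + 19p + 11) = (p+1)(3(p+1)^4 - 2(p+1)^3 + 5(p+1)^2 + 3(p+1) + 2),
which is the closed form with t = p+1.
Hence, by induction on t, the claim holds for every t ≥ 1.

S(t) = t(3t^4 - 2t^3 + 5t^2 + 3t + 2)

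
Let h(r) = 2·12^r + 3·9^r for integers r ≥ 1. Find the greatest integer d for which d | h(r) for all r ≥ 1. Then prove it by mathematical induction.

d = 3

Computing the first values: h(1) = 51 and h(2) = 531; gcd(51, 531) = 3, so d ≤ 3.
We prove 3 | 2·12^r + 3·9^r for all r ≥ 1 by induction on r.
When r = 1: h(1) = 51 = 3·(17), so 3 | h(1).
Inductive step: suppose the statement holds for some p ≥ 1, i.e. 3 | h(p). Then
h(p+1) − 12·h(p) = (2·12^(p+1) + 3·9^(p+1)) − 12·(2·12^p + 3·9^p) = (3)·9^p·(9 − 12) = (-9)·9^p. Since 3 | h(p) by the inductive hypothesis, 3 | 12·h(p); and 3 | -9 since -9 = 3·-3. Therefore 3 | h(p+1).
This completes the induction.
Therefore the largest such d is 3.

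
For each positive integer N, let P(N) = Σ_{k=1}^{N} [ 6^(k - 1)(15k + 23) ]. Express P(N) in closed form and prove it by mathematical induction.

We claim P(N) = 6^N(3N + 4) - 4 for all N ≥ 1.
When N = 1: P(1) = 38, and the closed form gives 38. They agree.
Inductive step: suppose the statement holds for some k ≥ 1, so P(k) = 6^k(3k + 4) - 4.
Then P(k+1) = P(k) + (6^k(15k + 38)) = (6^k(3k + 4) - 4) + (6^k(15k + 38)).
Simplifying, P(k+1) = 18·6^k·k + 42·6^k - 4 = 6^(k+1)(3(k+1) + 4) - 4,
which is the closed form with N = k+1.
This completes the induction.

P(N) = 6^N(3N + 4) - 4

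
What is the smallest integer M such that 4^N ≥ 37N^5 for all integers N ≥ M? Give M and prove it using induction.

At N = 11: 4194304 < 5958887, so the inequality fails and M ≥ 12. We prove 4^N ≥ 37N^5 for all N ≥ 12.
For the base case N = 12: 4^N = 16777216 and 37N^5 = 9206784, so 16777216 ≥ 9206784.
For the inductive step, assume it holds for an arbitrary r ≥ 12, so 4^r ≥ 37r^5.
Then 4^(r + 1) = 4·(4^r) ≥ 4·(37r^5).
Also, for r ≥ 12 we have 4·(37r^5) ≥ 37(r+1)^5, since 4 ≥ (1 + 1/r)^5 for all r ≥ 12.
Combining, 4^(r + 1) ≥ 37(r+1)^5.
By induction, the statement is established for all N ≥ 12.
Hence the smallest such M is 12.

M = 12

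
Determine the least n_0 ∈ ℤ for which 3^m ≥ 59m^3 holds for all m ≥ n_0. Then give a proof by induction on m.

n_0 = 10

At m = 9: 19683 < 43011, so the inequality fails and n_0 ≥ 10. We prove 3^m ≥ 59m^3 for all m ≥ 10.
Base step (m = 10): 3^m = 59049 and 59m^3 = 59000, so 59049 ≥ 59000.
Inductive step: assume the claim holds for m = k, so 3^k ≥ 59k^3.
Then 3^(k + 1) = 3·(3^k) ≥ 3·(59k^3).
Also, for k ≥ 10 we have 3·(59k^3) ≥ 59(k+1)^3, since 3 ≥ (1 + 1/k)^3 for all k ≥ 10.
Combining, 3^(k + 1) ≥ 59(k+1)^3.
This completes the induction.
Hence the smallest such n_0 is 10.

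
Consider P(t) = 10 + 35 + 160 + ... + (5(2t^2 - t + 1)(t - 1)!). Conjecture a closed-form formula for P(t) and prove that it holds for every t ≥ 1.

We claim P(t) = (10t + 5)t! - 5 for all t ≥ 1.
When t = 1: P(1) = 10, and the closed form gives 10. They agree.
Inductive step: assume the claim holds for t = r, so P(r) = (10r + 5)r! - 5.
Then P(r+1) = P(r) + (5(2r^2 + 3r + 2)r!) = ((10r + 5)r! - 5) + (5(2r^2 + 3r + 2)r!).
Simplifying, P(r+1) = (10(r+1) + 5)(r+1)! - 5,
which is the closed form with t = r+1.
This completes the induction.

P(t) = (10t + 5)t! - 5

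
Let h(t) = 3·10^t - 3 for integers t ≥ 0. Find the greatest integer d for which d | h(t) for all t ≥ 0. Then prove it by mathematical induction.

Computing the first values: h(0) = 0 and h(1) = 27; gcd(0, 27) = 27, so d ≤ 27.
We prove 27 | 3·10^t - 3 for all t ≥ 0 by induction on t.
For the base case t = 0: h(0) = 0 = 27·(0), so 27 | h(0).
For the inductive step, assume it holds for an arbitrary p ≥ 0, i.e. 27 | h(p). Then
h(p+1) = 3·10^(p+1) - 3 = 10·(3·10^p - 3) + 27 = 10·h(p) + 27. The first term is divisible by 27 by the inductive hypothesis, and 27 is divisible by 27. Hence 27 | h(p+1).
By the principle of mathematical induction, the result holds for all t ≥ 0.
Therefore the largest such d is 27.

d = 27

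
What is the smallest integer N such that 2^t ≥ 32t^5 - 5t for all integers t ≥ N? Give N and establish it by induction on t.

N = 30

At t = 29: 536870912 < 656356623, so the inequality fails and N ≥ 30. We prove 2^t ≥ 32t^5 - 5t for all t ≥ 30.
When t = 30: 2^t = 1073741824 and 32t^5 - 5t = 777599850, so 1073741824 ≥ 777599850.
Suppose the result is true for t = i, so 2^i ≥ 32i^5 - 5i.
Then 2^(i + 1) = 2·(2^i) ≥ 2·(32i^5 - 5i).
Also, for i ≥ 30 we have 2·(32i^5 - 5i) ≥ 32(i+1)^5 - 5(i+1), since 2·(32i^5 - 5i) − (32(i+1)^5 - 5(i+1)) = 32i^5 - 160i^4 - 320i^3 - 320i^2 - 165i - 27, which is nonnegative for all i ≥ 30.
Combining, 2^(i + 1) ≥ 32(i+1)^5 - 5(i+1).
By the principle of mathematical induction, the result holds for all t ≥ 30.
Hence the smallest such N is 30.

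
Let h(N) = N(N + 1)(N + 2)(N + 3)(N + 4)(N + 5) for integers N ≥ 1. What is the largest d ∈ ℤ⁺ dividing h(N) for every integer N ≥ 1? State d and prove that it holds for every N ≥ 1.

Computing the first values: h(1) = 720 and h(2) = 5040; gcd(720, 5040) = 720, so d ≤ 720.
We prove 720 | N(N + 1)(N + 2)(N + 3)(N + 4)(N + 5) for all N ≥ 1 by induction on N.
Base step (N = 1): h(1) = 720 = 720·(1), so 720 | h(1).
For the inductive step, assume it holds for an arbitrary j ≥ 1, i.e. 720 | h(j). Then
h(j+1) − h(j) = (j+1)·(j+2)·(j+3)·(j+4)·(j+5)·(j+6) − j·(j+1)·(j+2)·(j+3)·(j+4)·(j+5) = (j+1)·(j+2)·(j+3)·(j+4)·(j+5)·[(j+6) − j] = 6·(j+1)·(j+2)·(j+3)·(j+4)·(j+5). The product of 5 consecutive integers is divisible by (5)! = 120, so h(j+1) − h(j) is divisible by 6·120 = 720. By the inductive hypothesis 720 | h(j), hence 720 | h(j+1).
Hence, by induction on N, the claim holds for every N ≥ 1.
Therefore the largest such d is 720.

d = 720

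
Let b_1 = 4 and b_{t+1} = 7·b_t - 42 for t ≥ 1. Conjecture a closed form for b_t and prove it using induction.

Computing the first terms: b_1 = 4, b_2 = -14, b_3 = -140. This suggests b_t = -3·7^(t - 1) + 7.
For the base case t = 1: the formula gives 4 = 4 = b_1.
Inductive step: suppose the statement holds for some p ≥ 1, so b_p = -3·7^(p - 1) + 7.
Then b_{p+1} = 7·b_p - 42 = 7·(-3·7^(p - 1) + 7) - 42 = -3·7^p + 7 = -3·7^((p+1) - 1) + 7,
which is the claimed formula at t = p+1.
This completes the induction.

b_t = -3·7^(t - 1) + 7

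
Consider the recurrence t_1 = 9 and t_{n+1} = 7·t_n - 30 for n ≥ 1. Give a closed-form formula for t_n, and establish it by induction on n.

Computing the first terms: t_1 = 9, t_2 = 33, t_3 = 201. This suggests t_n = 4·7^(n - 1) + 5.
When n = 1: the formula gives 9 = 9 = t_1.
Inductive step: suppose the statement holds for some j ≥ 1, so t_j = 4·7^(j - 1) + 5.
Then t_{j+1} = 7·t_j - 30 = 7·(4·7^(j - 1) + 5) - 30 = 4·7^j + 5 = 4·7^((j+1) - 1) + 5,
which is the claimed formula at n = j+1.
This completes the induction.

t_n = 4·7^(n - 1) + 5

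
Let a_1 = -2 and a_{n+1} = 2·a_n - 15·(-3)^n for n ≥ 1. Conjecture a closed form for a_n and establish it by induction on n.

a_n = -(-3)^(n + 1) + 7·2^(n - 1)

Computing the first terms: a_1 = -2, a_2 = 41, a_3 = -53. This suggests a_n = -(-3)^(n + 1) + 7·2^(n - 1).
Base step (n = 1): the formula gives -2 = -2 = a_1.
Inductive step: suppose the statement holds for some k ≥ 1, so a_k = -(-3)^(k + 1) + 7·2^(k - 1).
Then a_{k+1} = 2·a_k - 15·(-3)^k = 2·(-(-3)^(k + 1) + 7·2^(k - 1)) - 15·(-3)^k = -(-3)^(k + 2) + 7·2^k = -(-3)^((k+1) + 1) + 7·2^((k+1) - 1),
which is the claimed formula at n = k+1.
By induction, the statement is established for all n ≥ 1.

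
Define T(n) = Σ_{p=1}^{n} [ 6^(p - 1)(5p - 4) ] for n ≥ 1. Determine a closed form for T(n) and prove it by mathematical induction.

T(n) = 6^n(n - 1) + 1

We claim T(n) = 6^n(n - 1) + 1 for all n ≥ 1.
Base case (n = 1): T(1) = 1, and the closed form gives 1. They agree.
For the inductive step, assume it holds for an arbitrary p ≥ 1, so T(p) = 6^p(p - 1) + 1.
Then T(p+1) = T(p) + (6^p(5p + 1)) = (6^p(p - 1) + 1) + (6^p(5p + 1)).
Simplifying, T(p+1) = 6^(p + 1)p + 1 = 6^(p+1)((p+1) - 1) + 1,
which is the closed form with n = p+1.
This completes the induction.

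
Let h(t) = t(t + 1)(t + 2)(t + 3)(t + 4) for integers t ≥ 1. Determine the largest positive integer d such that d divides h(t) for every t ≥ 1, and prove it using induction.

d = 120

Computing the first values: h(1) = 120 and h(2) = 720; gcd(120, 720) = 120, so d ≤ 120.
We prove 120 | t(t + 1)(t + 2)(t + 3)(t + 4) for all t ≥ 1 by induction on t.
For the base case t = 1: h(1) = 120 = 120·(1), so 120 | h(1).
Inductive step: suppose the statement holds for some k ≥ 1, i.e. 120 | h(k). Then
h(k+1) − h(k) = (k+1)·(k+2)·(k+3)·(k+4)·(k+5) − k·(k+1)·(k+2)·(k+3)·(k+4) = (k+1)·(k+2)·(k+3)·(k+4)·[(k+5) − k] = 5·(k+1)·(k+2)·(k+3)·(k+4). The product of 4 consecutive integers is divisible by (4)! = 24, so h(k+1) − h(k) is divisible by 5·24 = 120. By the inductive hypothesis 120 | h(k), hence 120 | h(k+1).
Hence, by induction on t, the claim holds for every t ≥ 1.
Therefore the largest such d is 120.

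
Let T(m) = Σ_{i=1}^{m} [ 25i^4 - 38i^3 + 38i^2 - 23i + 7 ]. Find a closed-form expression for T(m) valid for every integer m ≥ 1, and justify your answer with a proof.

T(m) = m(5m^4 + 3m^3 + 2m^2 - 2m + 1)

We claim T(m) = m(5m^4 + 3m^3 + 2m^2 - 2m + 1) for all m ≥ 1.
Base step (m = 1): T(1) = 9, and the closed form gives 9. They agree.
Inductive step: assume the claim holds for m = i, so T(i) = i(5i^4 + 3i^3 + 2i^2 - 2i + 1).
Then T(i+1) = T(i) + (25i^4 + 62i^3 + 74i^2 + 39i + 9) = (i(5i^4 + 3i^3 + 2i^2 - 2i + 1)) + (25i^4 + 62i^3 + 74i^2 + 39i + 9).
Simplifying, T(i+1) = (i + 1)(5i^4 + 23i^3 + 41i^2 + 31i + 9) = (i+1)(5(i+1)^4 + 3(i+1)^3 + 2(i+1)^2 - 2(i+1) + 1),
which is the closed form with m = i+1.
By the principle of mathematical induction, the result holds for all m ≥ 1.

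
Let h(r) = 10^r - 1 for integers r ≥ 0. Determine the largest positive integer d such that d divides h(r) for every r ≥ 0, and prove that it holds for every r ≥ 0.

Computing the first values: h(0) = 0 and h(1) = 9; gcd(0, 9) = 9, so d ≤ 9.
We prove 9 | 10^r - 1 for all r ≥ 0 by induction on r.
For the base case r = 0: h(0) = 0 = 9·(0), so 9 | h(0).
Inductive step: assume the claim holds for r = k, i.e. 9 | h(k). Then
h(k+1) = 10^(k+1) - 1 = 10·(10^k - 1) + 9 = 10·h(k) + 9. The first term is divisible by 9 by the inductive hypothesis, and 9 is divisible by 9. Hence 9 | h(k+1).
This completes the induction.
Therefore the largest such d is 9.

d = 9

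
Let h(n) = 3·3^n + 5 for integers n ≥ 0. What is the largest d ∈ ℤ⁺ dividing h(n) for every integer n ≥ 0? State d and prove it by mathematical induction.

d = 2

Computing the first values: h(0) = 8 and h(1) = 14; gcd(8, 14) = 2, so d ≤ 2.
We prove 2 | 3·3^n + 5 for all n ≥ 0 by induction on n.
When n = 0: h(0) = 8 = 2·(4), so 2 | h(0).
Inductive step: assume the claim holds for n = j, i.e. 2 | h(j). Then
h(j+1) = 3·3^(j+1) + 5 = 3·(3·3^j + 5) - 10 = 3·h(j) - 10. The first term is divisible by 2 by the inductive hypothesis, and -10 is divisible by 2. Hence 2 | h(j+1).
Hence, by induction on n, the claim holds for every n ≥ 0.
Therefore the largest such d is 2.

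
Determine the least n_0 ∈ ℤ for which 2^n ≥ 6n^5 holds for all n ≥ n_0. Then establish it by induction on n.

At n = 26: 67108864 < 71288256, so the inequality fails and n_0 ≥ 27. We prove 2^n ≥ 6n^5 for all n ≥ 27.
When n = 27: 2^n = 134217728 and 6n^5 = 86093442, so 134217728 ≥ 86093442.
Suppose the result is true for n = p, so 2^p ≥ 6p^5.
Then 2^(p + 1) = 2·(2^p) ≥ 2·(6p^5).
Also, for p ≥ 27 we have 2·(6p^5) ≥ 6(p+1)^5, since 2 ≥ (1 + 1/p)^5 for all p ≥ 27.
Combining, 2^(p + 1) ≥ 6(p+1)^5.
By the principle of mathematical induction, the result holds for all n ≥ 27.
Hence the smallest such n_0 is 27.

n_0 = 27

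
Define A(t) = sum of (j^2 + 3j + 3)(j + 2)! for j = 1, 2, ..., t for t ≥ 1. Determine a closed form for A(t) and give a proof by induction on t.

A(t) = (t + 1)(t + 3)! - 6

We claim A(t) = (t + 1)(t + 3)! - 6 for all t ≥ 1.
When t = 1: A(1) = 42, and the closed form gives 42. They agree.
For the inductive step, assume it holds for an arbitrary j ≥ 1, so A(j) = (j + 1)(j + 3)! - 6.
Then A(j+1) = A(j) + ((j^2 + 5j + 7)(j + 3)!) = ((j + 1)(j + 3)! - 6) + ((j^2 + 5j + 7)(j + 3)!).
Simplifying, A(j+1) = ((j+1) + 1)((j+1) + 3)! - 6,
which is the closed form with t = j+1.
By induction, the statement is established for all t ≥ 1.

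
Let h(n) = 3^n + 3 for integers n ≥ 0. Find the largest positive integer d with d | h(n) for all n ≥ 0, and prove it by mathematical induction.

Computing the first values: h(0) = 4 and h(1) = 6; gcd(4, 6) = 2, so d ≤ 2.
We prove 2 | 3^n + 3 for all n ≥ 0 by induction on n.
For the base case n = 0: h(0) = 4 = 2·(2), so 2 | h(0).
Suppose the result is true for n = m, i.e. 2 | h(m). Then
h(m+1) = 3^(m+1) + 3 = 3·(3^m + 3) - 6 = 3·h(m) - 6. The first term is divisible by 2 by the inductive hypothesis, and -6 is divisible by 2. Hence 2 | h(m+1).
By the principle of mathematical induction, the result holds for all n ≥ 0.
Therefore the largest such d is 2.

d = 2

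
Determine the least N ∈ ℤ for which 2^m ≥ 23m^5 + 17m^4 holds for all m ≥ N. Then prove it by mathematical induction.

N = 29

At m = 28: 268435456 < 406287616, so the inequality fails and N ≥ 29. We prove 2^m ≥ 23m^5 + 17m^4 for all m ≥ 29.
Base step (m = 29): 2^m = 536870912 and 23m^5 + 17m^4 = 483780204, so 536870912 ≥ 483780204.
Inductive step: suppose the statement holds for some r ≥ 29, so 2^r ≥ 23r^5 + 17r^4.
Then 2^(r + 1) = 2·(2^r) ≥ 2·(23r^5 + 17r^4).
Also, for r ≥ 29 we have 2·(23r^5 + 17r^4) ≥ 23(r+1)^5 + 17(r+1)^4, since 2·(23r^5 + 17r^4) − (23(r+1)^5 + 17(r+1)^4) = 23r^5 - 98r^4 - 298r^3 - 332r^2 - 183r - 40, which is nonnegative for all r ≥ 29.
Combining, 2^(r + 1) ≥ 23(r+1)^5 + 17(r+1)^4.
By the principle of mathematical induction, the result holds for all m ≥ 29.
Hence the smallest such N is 29.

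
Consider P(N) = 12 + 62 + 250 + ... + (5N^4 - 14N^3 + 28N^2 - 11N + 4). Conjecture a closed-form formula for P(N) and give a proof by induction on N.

P(N) = N(N^4 - N^3 + 4N^2 + 5N + 3)

We claim P(N) = N(N^4 - N^3 + 4N^2 + 5N + 3) for all N ≥ 1.
When N = 1: P(1) = 12, and the closed form gives 12. They agree.
Inductive step: suppose the statement holds for some k ≥ 1, so P(k) = k(k^4 - k^3 + 4k^2 + 5k + 3).
Then P(k+1) = P(k) + (5k^4 + 6k^3 + 16k^2 + 23k + 12) = (k(k^4 - k^3 + 4k^2 + 5k + 3)) + (5k^4 + 6k^3 + 16k^2 + 23k + 12).
Simplifying, P(k+1) = (k + 1)(k^4 + 3k^3 + 7k^2 + 14k + 12) = (k+1)((k+1)^4 - (k+1)^3 + 4(k+1)^2 + 5(k+1) + 3),
which is the closed form with N = k+1.
Hence, by induction on N, the claim holds for every N ≥ 1.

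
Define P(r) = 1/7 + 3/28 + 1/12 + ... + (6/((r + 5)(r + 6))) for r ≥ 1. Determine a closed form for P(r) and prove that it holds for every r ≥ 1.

P(r) = r/(r + 6)

We claim P(r) = r/(r + 6) for all r ≥ 1.
Base case (r = 1): P(1) = 1/7, and the closed form gives 1/7. They agree.
Suppose the result is true for r = m, so P(m) = m/(m + 6).
Then P(m+1) = P(m) + (6/((m + 6)(m + 7))) = (m/(m + 6)) + (6/((m + 6)(m + 7))).
Simplifying, P(m+1) = (m + 1)/(m + 7) = (m+1)/((m+1) + 6),
which is the closed form with r = m+1.
Hence, by induction on r, the claim holds for every r ≥ 1.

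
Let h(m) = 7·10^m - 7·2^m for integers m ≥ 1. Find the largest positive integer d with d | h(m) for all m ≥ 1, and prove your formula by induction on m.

Computing the first values: h(1) = 56 and h(2) = 672; gcd(56, 672) = 56, so d ≤ 56.
We prove 56 | 7·10^m - 7·2^m for all m ≥ 1 by induction on m.
For the base case m = 1: h(1) = 56 = 56·(1), so 56 | h(1).
Inductive step: assume the claim holds for m = p, i.e. 56 | h(p). Then
h(p+1) − 10·h(p) = (7·10^(p+1) - 7·2^(p+1)) − 10·(7·10^p - 7·2^p) = (-7)·2^p·(2 − 10) = (56)·2^p. Since 56 | h(p) by the inductive hypothesis, 56 | 10·h(p); and 56 | 56 since 56 = 56·1. Therefore 56 | h(p+1).
By induction, the statement is established for all m ≥ 1.
Therefore the largest such d is 56.

d = 56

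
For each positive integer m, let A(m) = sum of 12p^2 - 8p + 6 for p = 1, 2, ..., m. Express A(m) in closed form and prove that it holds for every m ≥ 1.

A(m) = 2m(2m^2 + m + 2)

We claim A(m) = 2m(2m^2 + m + 2) for all m ≥ 1.
For the base case m = 1: A(1) = 10, and the closed form gives 10. They agree.
For the inductive step, assume it holds for an arbitrary p ≥ 1, so A(p) = 2p(2p^2 + p + 2).
Then A(p+1) = A(p) + (12p^2 + 16p + 10) = (2p(2p^2 + p + 2)) + (12p^2 + 16p + 10).
Simplifying, A(p+1) = 2(p + 1)(2p^2 + 5p + 5) = 2(p+1)(2(p+1)^2 + (p+1) + 2),
which is the closed form with m = p+1.
Hence, by induction on m, the claim holds for every m ≥ 1.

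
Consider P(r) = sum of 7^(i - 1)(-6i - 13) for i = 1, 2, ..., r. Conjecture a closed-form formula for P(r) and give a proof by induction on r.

P(r) = -7^r(r + 2) + 2

We claim P(r) = -7^r(r + 2) + 2 for all r ≥ 1.
Base step (r = 1): P(1) = -19, and the closed form gives -19. They agree.
Inductive step: suppose the statement holds for some i ≥ 1, so P(i) = -7^i(i + 2) + 2.
Then P(i+1) = P(i) + (7^i(-6i - 19)) = (-7^i(i + 2) + 2) + (7^i(-6i - 19)).
Simplifying, P(i+1) = -7·7^i·i - 21·7^i + 2 = -7^(i+1)((i+1) + 2) + 2,
which is the closed form with r = i+1.
By the principle of mathematical induction, the result holds for all r ≥ 1.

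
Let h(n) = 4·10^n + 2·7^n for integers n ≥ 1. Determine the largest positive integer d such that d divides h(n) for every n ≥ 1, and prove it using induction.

d = 6

Computing the first values: h(1) = 54 and h(2) = 498; gcd(54, 498) = 6, so d ≤ 6.
We prove 6 | 4·10^n + 2·7^n for all n ≥ 1 by induction on n.
For the base case n = 1: h(1) = 54 = 6·(9), so 6 | h(1).
Inductive step: assume the claim holds for n = r, i.e. 6 | h(r). Then
h(r+1) − 10·h(r) = (4·10^(r+1) + 2·7^(r+1)) − 10·(4·10^r + 2·7^r) = (2)·7^r·(7 − 10) = (-6)·7^r. Since 6 | h(r) by the inductive hypothesis, 6 | 10·h(r); and 6 | -6 since -6 = 6·-1. Therefore 6 | h(r+1).
This completes the induction.
Therefore the largest such d is 6.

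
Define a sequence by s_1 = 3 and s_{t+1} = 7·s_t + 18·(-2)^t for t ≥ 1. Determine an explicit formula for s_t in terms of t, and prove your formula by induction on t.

Computing the first terms: s_1 = 3, s_2 = -15, s_3 = -33. This suggests s_t = (-2)^(t + 1) - 7^(t - 1).
For the base case t = 1: the formula gives 3 = 3 = s_1.
For the inductive step, assume it holds for an arbitrary i ≥ 1, so s_i = (-2)^(i + 1) - 7^(i - 1).
Then s_{i+1} = 7·s_i + 18·(-2)^i = 7·((-2)^(i + 1) - 7^(i - 1)) + 18·(-2)^i = (-2)^(i + 2) - 7^i = (-2)^((i+1) + 1) - 7^((i+1) - 1),
which is the claimed formula at t = i+1.
This completes the induction.

s_t = (-2)^(t + 1) - 7^(t - 1)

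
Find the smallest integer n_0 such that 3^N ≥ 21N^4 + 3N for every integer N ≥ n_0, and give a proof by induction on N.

n_0 = 12

At N = 11: 177147 < 307494, so the inequality fails and n_0 ≥ 12. We prove 3^N ≥ 21N^4 + 3N for all N ≥ 12.
When N = 12: 3^N = 531441 and 21N^4 + 3N = 435492, so 531441 ≥ 435492.
Inductive step: assume the claim holds for N = p, so 3^p ≥ 21p^4 + 3p.
Then 3^(p + 1) = 3·(3^p) ≥ 3·(21p^4 + 3p).
Also, for p ≥ 12 we have 3·(21p^4 + 3p) ≥ 21(p+1)^4 + 3(p+1), since 3·(21p^4 + 3p) − (21(p+1)^4 + 3(p+1)) = 42p^4 - 84p^3 - 126p^2 - 78p - 24, which is nonnegative for all p ≥ 12.
Combining, 3^(p + 1) ≥ 21(p+1)^4 + 3(p+1).
This completes the induction.
Hence the smallest such n_0 is 12.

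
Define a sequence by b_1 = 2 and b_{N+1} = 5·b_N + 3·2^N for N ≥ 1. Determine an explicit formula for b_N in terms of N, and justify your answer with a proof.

b_N = -2^N + 4·5^(N - 1)

Computing the first terms: b_1 = 2, b_2 = 16, b_3 = 92. This suggests b_N = -2^N + 4·5^(N - 1).
When N = 1: the formula gives 2 = 2 = b_1.
Inductive step: suppose the statement holds for some r ≥ 1, so b_r = -2^r + 4·5^(r - 1).
Then b_{r+1} = 5·b_r + 3·2^r = 5·(-2^r + 4·5^(r - 1)) + 3·2^r = -2^(r + 1) + 4·5^r = -2^(r+1) + 4·5^((r+1) - 1),
which is the claimed formula at N = r+1.
This completes the induction.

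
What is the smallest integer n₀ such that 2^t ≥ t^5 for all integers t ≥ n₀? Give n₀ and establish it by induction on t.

n₀ = 23

At t = 22: 4194304 < 5153632, so the inequality fails and n₀ ≥ 23. We prove 2^t ≥ t^5 for all t ≥ 23.
For the base case t = 23: 2^t = 8388608 and t^5 = 6436343, so 8388608 ≥ 6436343.
For the inductive step, assume it holds for an arbitrary m ≥ 23, so 2^m ≥ m^5.
Then 2^(m + 1) = 2·(2^m) ≥ 2·(m^5).
Also, for m ≥ 23 we have 2·(m^5) ≥ (m+1)^5, since 2 ≥ (1 + 1/m)^5 for all m ≥ 23.
Combining, 2^(m + 1) ≥ (m+1)^5.
Hence, by induction on t, the claim holds for every t ≥ 23.
Hence the smallest such n₀ is 23.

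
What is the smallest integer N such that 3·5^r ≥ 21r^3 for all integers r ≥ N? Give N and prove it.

N = 4

At r = 3: 375 < 567, so the inequality fails and N ≥ 4. We prove 3·5^r ≥ 21r^3 for all r ≥ 4.
When r = 4: 3·5^r = 1875 and 21r^3 = 1344, so 1875 ≥ 1344.
Inductive step: suppose the statement holds for some m ≥ 4, so 3·5^m ≥ 21m^3.
Then 3·5^(m + 1) = 5·(3·5^m) ≥ 5·(21m^3).
Also, for m ≥ 4 we have 5·(21m^3) ≥ 21(m+1)^3, since 5 ≥ (1 + 1/m)^3 for all m ≥ 4.
Combining, 3·5^(m + 1) ≥ 21(m+1)^3.
This completes the induction.
Hence the smallest such N is 4.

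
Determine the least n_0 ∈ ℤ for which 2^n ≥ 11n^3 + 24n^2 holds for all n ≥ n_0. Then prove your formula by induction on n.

n_0 = 16

At n = 15: 32768 < 42525, so the inequality fails and n_0 ≥ 16. We prove 2^n ≥ 11n^3 + 24n^2 for all n ≥ 16.
Base step (n = 16): 2^n = 65536 and 11n^3 + 24n^2 = 51200, so 65536 ≥ 51200.
Inductive step: assume the claim holds for n = i, so 2^i ≥ 11i^3 + 24i^2.
Then 2^(i + 1) = 2·(2^i) ≥ 2·(11i^3 + 24i^2).
Also, for i ≥ 16 we have 2·(11i^3 + 24i^2) ≥ 11(i+1)^3 + 24(i+1)^2, since 2·(11i^3 + 24i^2) − (11(i+1)^3 + 24(i+1)^2) = 11i^3 - 9i^2 - 81i - 35, which is nonnegative for all i ≥ 16.
Combining, 2^(i + 1) ≥ 11(i+1)^3 + 24(i+1)^2.
This completes the induction.
Hence the smallest such n_0 is 16.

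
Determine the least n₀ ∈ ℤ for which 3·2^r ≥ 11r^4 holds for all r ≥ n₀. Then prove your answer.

n₀ = 19

At r = 18: 786432 < 1154736, so the inequality fails and n₀ ≥ 19. We prove 3·2^r ≥ 11r^4 for all r ≥ 19.
Base step (r = 19): 3·2^r = 1572864 and 11r^4 = 1433531, so 1572864 ≥ 1433531.
Suppose the result is true for r = k, so 3·2^k ≥ 11k^4.
Then 3·2^(k + 1) = 2·(3·2^k) ≥ 2·(11k^4).
Also, for k ≥ 19 we have 2·(11k^4) ≥ 11(k+1)^4, since 2 ≥ (1 + 1/k)^4 for all k ≥ 19.
Combining, 3·2^(k + 1) ≥ 11(k+1)^4.
By induction, the statement is established for all r ≥ 19.
Hence the smallest such n₀ is 19.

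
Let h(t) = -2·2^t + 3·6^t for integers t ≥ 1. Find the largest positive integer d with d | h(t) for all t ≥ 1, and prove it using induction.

d = 2

Computing the first values: h(1) = 14 and h(2) = 100; gcd(14, 100) = 2, so d ≤ 2.
We prove 2 | -2·2^t + 3·6^t for all t ≥ 1 by induction on t.
Base step (t = 1): h(1) = 14 = 2·(7), so 2 | h(1).
For the inductive step, assume it holds for an arbitrary k ≥ 1, i.e. 2 | h(k). Then
h(k+1) − 6·h(k) = (-2·2^(k+1) + 3·6^(k+1)) − 6·(-2·2^k + 3·6^k) = (-2)·2^k·(2 − 6) = (8)·2^k. Since 2 | h(k) by the inductive hypothesis, 2 | 6·h(k); and 2 | 8 since 8 = 2·4. Therefore 2 | h(k+1).
Hence, by induction on t, the claim holds for every t ≥ 1.
Therefore the largest such d is 2.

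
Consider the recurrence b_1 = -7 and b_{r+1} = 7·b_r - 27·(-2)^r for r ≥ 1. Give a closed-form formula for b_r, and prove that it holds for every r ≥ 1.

b_r = 3(-2)^r - 7^(r - 1)

Computing the first terms: b_1 = -7, b_2 = 5, b_3 = -73. This suggests b_r = 3(-2)^r - 7^(r - 1).
Base step (r = 1): the formula gives -7 = -7 = b_1.
For the inductive step, assume it holds for an arbitrary p ≥ 1, so b_p = 3(-2)^p - 7^(p - 1).
Then b_{p+1} = 7·b_p - 27·(-2)^p = 7·(3(-2)^p - 7^(p - 1)) - 27·(-2)^p = 3(-2)^(p + 1) - 7^p = 3(-2)^(p+1) - 7^((p+1) - 1),
which is the claimed formula at r = p+1.
By induction, the statement is established for all r ≥ 1.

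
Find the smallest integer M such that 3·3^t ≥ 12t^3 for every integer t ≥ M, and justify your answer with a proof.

At t = 6: 2187 < 2592, so the inequality fails and M ≥ 7. We prove 3·3^t ≥ 12t^3 for all t ≥ 7.
Base step (t = 7): 3·3^t = 6561 and 12t^3 = 4116, so 6561 ≥ 4116.
For the inductive step, assume it holds for an arbitrary m ≥ 7, so 3·3^m ≥ 12m^3.
Then 3·3^(m + 1) = 3·(3·3^m) ≥ 3·(12m^3).
Also, for m ≥ 7 we have 3·(12m^3) ≥ 12(m+1)^3, since 3 ≥ (1 + 1/m)^3 for all m ≥ 7.
Combining, 3·3^(m + 1) ≥ 12(m+1)^3.
By the principle of mathematical induction, the result holds for all t ≥ 7.
Hence the smallest such M is 7.

M = 7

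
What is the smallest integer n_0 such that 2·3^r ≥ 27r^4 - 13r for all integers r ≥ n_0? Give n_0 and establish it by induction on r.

n_0 = 12

At r = 11: 354294 < 395164, so the inequality fails and n_0 ≥ 12. We prove 2·3^r ≥ 27r^4 - 13r for all r ≥ 12.
Base case (r = 12): 2·3^r = 1062882 and 27r^4 - 13r = 559716, so 1062882 ≥ 559716.
Inductive step: assume the claim holds for r = k, so 2·3^k ≥ 27k^4 - 13k.
Then 2·3^(k + 1) = 3·(2·3^k) ≥ 3·(27k^4 - 13k).
Also, for k ≥ 12 we have 3·(27k^4 - 13k) ≥ 27(k+1)^4 - 13(k+1), since 3·(27k^4 - 13k) − (27(k+1)^4 - 13(k+1)) = 54k^4 - 108k^3 - 162k^2 - 134k - 14, which is nonnegative for all k ≥ 12.
Combining, 2·3^(k + 1) ≥ 27(k+1)^4 - 13(k+1).
This completes the induction.
Hence the smallest such n_0 is 12.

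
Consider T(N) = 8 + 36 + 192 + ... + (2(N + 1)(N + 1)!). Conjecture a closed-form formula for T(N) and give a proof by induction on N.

We claim T(N) = 2(N + 2)! - 4 for all N ≥ 1.
Base step (N = 1): T(1) = 8, and the closed form gives 8. They agree.
Inductive step: assume the claim holds for N = m, so T(m) = 2(m + 2)! - 4.
Then T(m+1) = T(m) + (2(m + 2)(m + 2)!) = (2(m + 2)! - 4) + (2(m + 2)(m + 2)!).
Simplifying, T(m+1) = 2((m+1) + 2)! - 4,
which is the closed form with N = m+1.
Hence, by induction on N, the claim holds for every N ≥ 1.

T(N) = 2(N + 2)! - 4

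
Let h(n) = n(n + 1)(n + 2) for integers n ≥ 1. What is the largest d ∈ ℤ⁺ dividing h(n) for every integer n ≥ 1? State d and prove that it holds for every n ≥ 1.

d = 6

Computing the first values: h(1) = 6 and h(2) = 24; gcd(6, 24) = 6, so d ≤ 6.
We prove 6 | n(n + 1)(n + 2) for all n ≥ 1 by induction on n.
When n = 1: h(1) = 6 = 6·(1), so 6 | h(1).
For the inductive step, assume it holds for an arbitrary p ≥ 1, i.e. 6 | h(p). Then
h(p+1) − h(p) = (p+1)·(p+2)·(p+3) − p·(p+1)·(p+2) = (p+1)·(p+2)·[(p+3) − p] = 3·(p+1)·(p+2). The product of 2 consecutive integers is divisible by (2)! = 2, so h(p+1) − h(p) is divisible by 3·2 = 6. By the inductive hypothesis 6 | h(p), hence 6 | h(p+1).
By the principle of mathematical induction, the result holds for all n ≥ 1.
Therefore the largest such d is 6.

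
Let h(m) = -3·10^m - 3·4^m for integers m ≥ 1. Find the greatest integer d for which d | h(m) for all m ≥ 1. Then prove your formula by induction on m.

d = 6

Computing the first values: h(1) = -42 and h(2) = -348; gcd(-42, -348) = 6, so d ≤ 6.
We prove 6 | -3·10^m - 3·4^m for all m ≥ 1 by induction on m.
Base step (m = 1): h(1) = -42 = 6·(-7), so 6 | h(1).
Inductive step: suppose the statement holds for some j ≥ 1, i.e. 6 | h(j). Then
h(j+1) − 10·h(j) = (-3·10^(j+1) - 3·4^(j+1)) − 10·(-3·10^j - 3·4^j) = (-3)·4^j·(4 − 10) = (18)·4^j. Since 6 | h(j) by the inductive hypothesis, 6 | 10·h(j); and 6 | 18 since 18 = 6·3. Therefore 6 | h(j+1).
By induction, the statement is established for all m ≥ 1.
Therefore the largest such d is 6.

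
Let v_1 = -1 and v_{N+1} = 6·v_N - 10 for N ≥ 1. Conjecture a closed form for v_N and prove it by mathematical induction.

Computing the first terms: v_1 = -1, v_2 = -16, v_3 = -106. This suggests v_N = -3·6^(N - 1) + 2.
Base step (N = 1): the formula gives -1 = -1 = v_1.
Inductive step: assume the claim holds for N = r, so v_r = -3·6^(r - 1) + 2.
Then v_{r+1} = 6·v_r - 10 = 6·(-3·6^(r - 1) + 2) - 10 = -3·6^r + 2 = -3·6^((r+1) - 1) + 2,
which is the claimed formula at N = r+1.
By induction, the statement is established for all N ≥ 1.

v_N = -3·6^(N - 1) + 2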